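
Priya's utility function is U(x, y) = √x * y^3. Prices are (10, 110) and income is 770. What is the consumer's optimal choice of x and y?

x* = 11, y* = 6

MU_x = 0.5·x^(-0.5)·y^3 and MU_y = 3·√x·y^2.
MRS = MU_x/MU_y = (1/6)·y/x.
Tangency: set MRS = p_x/p_y = 10/110 = 1/11.
So (1/6)·y/x = 1/11, i.e. y = (6/11)·x.
Substitute into the budget 10·x + 110·y = 770: 70·x = 770, so x* = 11.
Then y* = (6/11)·11 = 6.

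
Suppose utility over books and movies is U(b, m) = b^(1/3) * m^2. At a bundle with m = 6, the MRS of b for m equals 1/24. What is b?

MU_b = 1/3·b^(-2/3)·m^2 and MU_m = 2·b^(1/3)·m.
MRS = MU_b/MU_m = (1/6)·m/b.
Substitute m = 6: MRS = 1/b. Setting 1/b = 1/24 gives b = 1/(1/24) = 24.

b = 24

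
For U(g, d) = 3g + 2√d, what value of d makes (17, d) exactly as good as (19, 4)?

d = 25

U(19, 4) = 61.
Set U(17, d) = 61 and solve.
With g = 17: 2√d = 61 − 3·17 = 10, so √d = 5 and d = 25.
Check: U(17, 25) = 61.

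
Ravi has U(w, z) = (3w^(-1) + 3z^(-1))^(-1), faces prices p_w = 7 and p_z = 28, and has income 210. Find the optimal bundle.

w* = 10, z* = 5

For CES with ρ = -1, MRS = (z/w)^2.
Tangency: set MRS = p_w/p_z = 7/28 = 0.25.
So (z/w)^2 = 0.25; taking the square root, z/w = 0.5, i.e. z = 0.5·w.
Substitute into the budget 7·w + 28·z = 210: 21·w = 210, so w* = 10 and z* = 0.5·10 = 5.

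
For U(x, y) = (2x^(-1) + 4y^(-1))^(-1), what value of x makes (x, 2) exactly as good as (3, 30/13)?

U depends on (x, y) only through S = 2x^(-1) + 4y^(-1), so equal utility means equal S. At (3, 30/13): S = 2.4.
With y = 2: 4·2^(-1) = 2, so 2x^(-1) = 2.4 − 2 = 0.4, i.e. x^(-1) = 0.2.
Hence x = 1/0.2 = 5.
Check: U(5, 2) = 0.4167.

x = 5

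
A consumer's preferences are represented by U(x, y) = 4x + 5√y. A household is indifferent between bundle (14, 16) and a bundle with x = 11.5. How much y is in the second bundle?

U(14, 16) = 76.
Set U(11.5, y) = 76 and solve.
With x = 11.5: 5√y = 76 − 4·11.5 = 30, so √y = 6 and y = 36.
Check: U(11.5, 36) = 76.

y = 36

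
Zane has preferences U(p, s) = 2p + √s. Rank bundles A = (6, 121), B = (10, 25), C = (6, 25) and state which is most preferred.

Bundle B

Evaluate utility at each bundle:
U(A) = 23.000.
U(B) = 25.000.
U(C) = 17.000.
Highest utility is B, so B ≻ A ≻ C.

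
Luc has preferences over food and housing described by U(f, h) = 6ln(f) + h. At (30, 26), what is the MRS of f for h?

MRS = 0.2

MU_f = 6/f, MU_h = 1.
MRS = 6/f ÷ 1.
At (30, 26): MRS = 0.2.
That is, one extra unit of f is worth 0.2 units of h at the margin.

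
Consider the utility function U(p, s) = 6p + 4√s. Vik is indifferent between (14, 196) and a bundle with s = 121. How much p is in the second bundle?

p = 16

U(14, 196) = 140.
Set U(p, 121) = 140 and solve.
With s = 121: √121 = 11, so 6p = 140 − 4·11 = 96 and p = 16.
Check: U(16, 121) = 140.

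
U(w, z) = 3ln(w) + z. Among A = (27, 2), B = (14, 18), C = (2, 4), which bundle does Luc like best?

Evaluate utility at each bundle:
U(A) = 11.888.
U(B) = 25.917.
U(C) = 6.079.
Highest utility is B, so B ≻ A ≻ C.

Bundle B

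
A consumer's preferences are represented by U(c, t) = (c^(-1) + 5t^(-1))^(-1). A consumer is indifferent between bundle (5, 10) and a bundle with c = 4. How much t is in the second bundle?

t = 100/9

U depends on (c, t) only through S = c^(-1) + 5t^(-1), so equal utility means equal S. At (5, 10): S = 0.7.
With c = 4: 4^(-1) = 0.25, so 5t^(-1) = 0.7 − 0.25 = 0.45, i.e. t^(-1) = 9/100.
Hence t = 1/(9/100) = 100/9.
Check: U(4, 100/9) = 1.4286.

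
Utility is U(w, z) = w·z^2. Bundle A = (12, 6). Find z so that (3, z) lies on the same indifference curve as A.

U(12, 6) = 432.
Set U(3, z) = 432 and solve.
With w = 3: z^2 = 432/3 = 144; taking the square root, z = 12.
Check: U(3, 12) = 432.

z = 12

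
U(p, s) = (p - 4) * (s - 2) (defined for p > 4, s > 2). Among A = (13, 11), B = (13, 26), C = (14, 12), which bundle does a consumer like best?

Bundle B

Evaluate utility at each bundle:
U(A) = 81.
U(B) = 216.
U(C) = 100.
Highest utility is B, so B ≻ C ≻ A.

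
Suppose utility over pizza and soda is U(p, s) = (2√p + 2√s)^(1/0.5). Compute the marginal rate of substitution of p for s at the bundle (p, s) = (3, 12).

For CES with ρ = 0.5, MRS = √(s/p).
At (3, 12): MRS = 2.
That is, one extra unit of p is worth 2 units of s at the margin.

MRS = 2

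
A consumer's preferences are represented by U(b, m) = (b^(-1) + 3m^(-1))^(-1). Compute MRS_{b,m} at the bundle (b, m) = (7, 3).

For CES with ρ = -1, MRS = (1/3)·(m/b)^2.
At (7, 3): MRS = 3/49.
The indifference curve has slope −3/49 at this bundle.

MRS = 3/49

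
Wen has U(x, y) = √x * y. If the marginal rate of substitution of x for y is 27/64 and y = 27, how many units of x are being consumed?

x = 32

MU_x = 0.5·x^(-0.5)·y and MU_y = √x.
MRS = MU_x/MU_y = (0.5)·y/x.
Substitute y = 27: MRS = 13.5/x. Setting 13.5/x = 27/64 gives x = 13.5/(27/64) = 32.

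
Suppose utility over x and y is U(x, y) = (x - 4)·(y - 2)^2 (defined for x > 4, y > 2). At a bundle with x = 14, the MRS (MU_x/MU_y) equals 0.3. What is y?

y = 8

MU_x = (y−2)^2, MU_y = 2·(x−4)·(y−2).
MRS = (1/2)·(y−2)/(x−4).
Substitute x = 14: MRS = (y − 2)/20. Setting this equal to 0.3 gives y − 2 = 0.3·20 = 6, so y = 8.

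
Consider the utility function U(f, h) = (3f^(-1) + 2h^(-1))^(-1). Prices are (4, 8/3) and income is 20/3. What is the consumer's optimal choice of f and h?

f* = 1, h* = 1

For CES with ρ = -1, MRS = (3/2)·(h/f)^2.
Tangency: set MRS = p_f/p_h = 4/(8/3) = 1.5.
So (h/f)^2 = 1; taking the square root, h/f = 1, i.e. h = f.
Substitute into the budget 4·f + (8/3)·h = 20/3: (20/3)·f = 20/3, so f* = 1 and h* = 1.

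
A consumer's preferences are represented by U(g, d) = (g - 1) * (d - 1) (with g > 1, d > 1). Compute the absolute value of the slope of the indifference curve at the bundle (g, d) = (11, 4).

MU_g = (d−1), MU_d = (g−1).
MRS = (d−1)/(g−1).
At (11, 4): MRS = 0.3.
So at (11, 4) the consumer would give up 0.3 units of d for one more unit of g.

MRS = 0.3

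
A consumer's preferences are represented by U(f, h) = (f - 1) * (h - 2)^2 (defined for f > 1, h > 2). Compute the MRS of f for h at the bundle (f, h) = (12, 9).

MU_f = (h−2)^2, MU_h = 2·(f−1)·(h−2).
MRS = (1/2)·(h−2)/(f−1).
At (12, 9): MRS = 7/22.
So at (12, 9) the consumer would give up 7/22 units of h for one more unit of f.

MRS = 7/22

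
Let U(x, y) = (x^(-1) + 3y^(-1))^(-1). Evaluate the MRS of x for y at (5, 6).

For CES with ρ = -1, MRS = (1/3)·(y/x)^2.
At (5, 6): MRS = 12/25.
So at (5, 6) the consumer would give up 12/25 units of y for one more unit of x.

MRS = 12/25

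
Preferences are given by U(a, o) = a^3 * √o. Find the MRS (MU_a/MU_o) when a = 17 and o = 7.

MU_a = 3·a^2·√o and MU_o = 0.5·a^3·o^(-0.5).
MRS = MU_a/MU_o = (6)·o/a.
At (17, 7): MRS = 42/17.
That is, one extra unit of a is worth 42/17 units of o at the margin.

MRS = 42/17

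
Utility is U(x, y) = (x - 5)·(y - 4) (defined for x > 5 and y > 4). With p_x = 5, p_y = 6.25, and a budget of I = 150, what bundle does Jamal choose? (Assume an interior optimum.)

x* = 15, y* = 12

MU_x = (y−4), MU_y = (x−5).
MRS = (y−4)/(x−5).
Tangency: set MRS = p_x/p_y = 5/6.25 = 0.8.
So (y − 4)/(x − 5) = 0.8, i.e. (y − 4) = 0.8·(x − 5).
Rewrite the budget in excess-of-subsistence terms: 5·(x − 5) + 6.25·(y − 4) = 150 − 5·5 − 6.25·4 = 100.
Substituting, 10·(x − 5) = 100, so x − 5 = 10 and x* = 15.
Then y − 4 = 0.8·10 = 8, so y* = 12.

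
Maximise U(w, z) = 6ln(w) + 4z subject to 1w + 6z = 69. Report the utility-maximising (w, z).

MU_w = 6/w, MU_z = 4.
MRS = 6/w ÷ 4.
Tangency: set MRS = p_w/p_z = 1/6.
MRS depends only on w: 1.5/w = 1/6 ⇒ w* = 1.5/(1/6) = 9.
From the budget, 6·z = 69 − 1·9 = 60, so z* = 10.

w* = 9, z* = 10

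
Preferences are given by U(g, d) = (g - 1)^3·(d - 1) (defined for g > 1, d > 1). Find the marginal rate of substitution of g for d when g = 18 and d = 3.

MU_g = 3·(g−1)^2·(d−1), MU_d = (g−1)^3.
MRS = (3/1)·(d−1)/(g−1).
At (18, 3): MRS = 6/17.
So at (18, 3) the consumer would give up 6/17 units of d for one more unit of g.

MRS = 6/17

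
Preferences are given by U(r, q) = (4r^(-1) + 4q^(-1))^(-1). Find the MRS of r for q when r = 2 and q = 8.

For CES with ρ = -1, MRS = (q/r)^2.
At (2, 8): MRS = 16.
That is, one extra unit of r is worth 16 units of q at the margin.

MRS = 16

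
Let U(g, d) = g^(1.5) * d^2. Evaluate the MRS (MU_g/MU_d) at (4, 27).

MU_g = 1.5·√g·d^2 and MU_d = 2·g^(1.5)·d.
MRS = MU_g/MU_d = (0.75)·d/g.
At (4, 27): MRS = 81/16.
That is, one extra unit of g is worth 81/16 units of d at the margin.

MRS = 81/16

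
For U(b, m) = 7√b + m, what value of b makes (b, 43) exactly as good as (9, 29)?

U(9, 29) = 50.
Set U(b, 43) = 50 and solve.
With m = 43: 7√b = 50 − 43 = 7, so √b = 1 and b = 1.
Check: U(1, 43) = 50.

b = 1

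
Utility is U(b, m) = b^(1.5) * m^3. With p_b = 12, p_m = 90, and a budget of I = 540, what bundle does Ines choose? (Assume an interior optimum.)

MU_b = 1.5·√b·m^3 and MU_m = 3·b^(1.5)·m^2.
MRS = MU_b/MU_m = (0.5)·m/b.
Tangency: set MRS = p_b/p_m = 12/90 = 2/15.
So (0.5)·m/b = 2/15, i.e. m = (4/15)·b.
Substitute into the budget 12·b + 90·m = 540: 36·b = 540, so b* = 15.
Then m* = (4/15)·15 = 4.

b* = 15, m* = 4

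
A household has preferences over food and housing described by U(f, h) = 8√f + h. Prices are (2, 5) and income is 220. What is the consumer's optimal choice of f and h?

f* = 100, h* = 4

MU_f = 8/(2√f), MU_h = 1.
MRS = 8/(2√f) ÷ 1.
Tangency: set MRS = p_f/p_h = 2/5 = 0.4.
MRS depends only on f: 4/√f = 0.4 ⇒ √f = 4/0.4 = 10 ⇒ f* = 100.
From the budget, 5·h = 220 − 2·100 = 20, so h* = 4.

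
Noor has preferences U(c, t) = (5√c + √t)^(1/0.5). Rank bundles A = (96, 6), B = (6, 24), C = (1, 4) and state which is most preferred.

Bundle A

Evaluate utility at each bundle:
U(A) = 2646.000.
U(B) = 294.000.
U(C) = 49.000.
Highest utility is A, so A ≻ B ≻ C.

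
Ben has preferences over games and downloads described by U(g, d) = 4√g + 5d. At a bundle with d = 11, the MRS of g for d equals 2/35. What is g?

g = 49

MU_g = 4/(2√g), MU_d = 5.
MRS = 4/(2√g) ÷ 5.
MRS depends only on g: 0.4/√g = 2/35 ⇒ √g = 0.4/(2/35) = 7 ⇒ g = 49.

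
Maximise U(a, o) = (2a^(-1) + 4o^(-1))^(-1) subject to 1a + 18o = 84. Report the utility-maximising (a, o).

a* = 12, o* = 4

For CES with ρ = -1, MRS = (2/4)·(o/a)^2.
Tangency: set MRS = p_a/p_o = 1/18.
So (o/a)^2 = 1/9; taking the square root, o/a = 1/3, i.e. o = (1/3)·a.
Substitute into the budget 1·a + 18·o = 84: 7·a = 84, so a* = 12 and o* = (1/3)·12 = 4.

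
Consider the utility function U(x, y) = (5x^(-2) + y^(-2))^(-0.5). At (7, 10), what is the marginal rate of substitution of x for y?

For CES with ρ = -2, MRS = (5/1)·(y/x)^3.
At (7, 10): MRS = 5000/343.
The indifference curve has slope −5000/343 at this bundle.

MRS = 5000/343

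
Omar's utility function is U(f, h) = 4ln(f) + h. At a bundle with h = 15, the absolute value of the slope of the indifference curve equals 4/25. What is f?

MU_f = 4/f, MU_h = 1.
MRS = 4/f ÷ 1.
MRS depends only on f: 4/f = 4/25 ⇒ f = 4/(4/25) = 25.

f = 25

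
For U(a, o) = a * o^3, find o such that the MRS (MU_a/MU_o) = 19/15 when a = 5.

MU_a = o^3 and MU_o = 3·a·o^2.
MRS = MU_a/MU_o = (1/3)·o/a.
Substitute a = 5: MRS = o/15. Setting o/15 = 19/15 gives o = (19/15)·15 = 19.

o = 19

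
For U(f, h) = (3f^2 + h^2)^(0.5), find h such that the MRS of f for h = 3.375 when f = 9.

h = 8

For CES with ρ = 2, MRS = (3/1)·(h/f)^(-1).
Setting (3/1)·(h/9)^(-1) = 3.375 gives (h/9)^(-1) = 1.125, so h/9 = 8/9 and h = 8.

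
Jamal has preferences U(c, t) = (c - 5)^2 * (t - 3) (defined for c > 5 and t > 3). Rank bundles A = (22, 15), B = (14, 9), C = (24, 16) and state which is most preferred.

Evaluate utility at each bundle:
U(A) = 3468.
U(B) = 486.
U(C) = 4693.
Highest utility is C, so C ≻ A ≻ B.

Bundle C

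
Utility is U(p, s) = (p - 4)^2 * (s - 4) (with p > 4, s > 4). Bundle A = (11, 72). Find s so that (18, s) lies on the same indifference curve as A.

s = 21

U(11, 72) = 3332.
Set U(18, s) = 3332 and solve.
With p = 18: (18 − 4)^2 = 196, so (s − 4) = 3332/196 = 17.
So s = 4 + 17 = 21.
Check: U(18, 21) = 3332.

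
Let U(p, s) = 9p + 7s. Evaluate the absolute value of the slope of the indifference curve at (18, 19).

MU_p = 9, MU_s = 7, so MRS = 9/7 at every bundle.
At (18, 19): MRS = 9/7.
That is, one extra unit of p is worth 9/7 units of s at the margin.

MRS = 9/7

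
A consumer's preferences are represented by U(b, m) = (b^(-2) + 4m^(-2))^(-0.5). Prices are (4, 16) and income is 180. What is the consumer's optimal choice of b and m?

For CES with ρ = -2, MRS = (1/4)·(m/b)^3.
Tangency: set MRS = p_b/p_m = 4/16 = 0.25.
So (m/b)^3 = 1; taking the cube root, m/b = 1, i.e. m = b.
Substitute into the budget 4·b + 16·m = 180: 20·b = 180, so b* = 9 and m* = 9.

b* = 9, m* = 9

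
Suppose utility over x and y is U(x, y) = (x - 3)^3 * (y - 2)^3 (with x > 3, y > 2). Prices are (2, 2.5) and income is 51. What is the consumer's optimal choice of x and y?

x* = 13, y* = 10

MU_x = 3·(x−3)^2·(y−2)^3, MU_y = 3·(x−3)^3·(y−2)^2.
MRS = (y−2)/(x−3).
Tangency: set MRS = p_x/p_y = 2/2.5 = 0.8.
So (y − 2)/(x − 3) = 0.8, i.e. (y − 2) = 0.8·(x − 3).
Rewrite the budget in excess-of-subsistence terms: 2·(x − 3) + 2.5·(y − 2) = 51 − 2·3 − 2.5·2 = 40.
Substituting, 4·(x − 3) = 40, so x − 3 = 10 and x* = 13.
Then y − 2 = 0.8·10 = 8, so y* = 10.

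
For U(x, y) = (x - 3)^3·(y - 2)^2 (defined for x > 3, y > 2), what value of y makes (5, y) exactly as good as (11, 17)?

y = 122

U(11, 17) = 115200.
Set U(5, y) = 115200 and solve.
With x = 5: (5 − 3)^3 = 8, so (y − 2)^2 = 115200/8 = 14400.
Taking the square root (with y > 2): y − 2 = 120, so y = 122.
Check: U(5, 122) = 115200.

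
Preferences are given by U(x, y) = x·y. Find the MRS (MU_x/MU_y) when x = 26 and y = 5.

MRS = 5/26

MU_x = y and MU_y = x.
MRS = MU_x/MU_y = y/x.
At (26, 5): MRS = 5/26.
The indifference curve has slope −5/26 at this bundle.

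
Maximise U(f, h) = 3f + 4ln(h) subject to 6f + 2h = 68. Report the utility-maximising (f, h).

MU_f = 3, MU_h = 4/h.
MRS = 3 ÷ (4/h).
Tangency: set MRS = p_f/p_h = 6/2 = 3.
MRS depends only on h: 0.75·h = 3 ⇒ h* = 3/0.75 = 4.
From the budget, 6·f = 68 − 2·4 = 60, so f* = 10.

f* = 10, h* = 4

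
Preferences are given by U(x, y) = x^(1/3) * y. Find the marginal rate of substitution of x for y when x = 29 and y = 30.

MU_x = 1/3·x^(-2/3)·y and MU_y = x^(1/3).
MRS = MU_x/MU_y = (1/3)·y/x.
At (29, 30): MRS = 10/29.
So at (29, 30) the consumer would give up 10/29 units of y for one more unit of x.

MRS = 10/29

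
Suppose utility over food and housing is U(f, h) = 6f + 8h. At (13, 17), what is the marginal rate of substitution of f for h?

MU_f = 6, MU_h = 8, so MRS = 6/8 = 0.75 at every bundle.
At (13, 17): MRS = 0.75.
So at (13, 17) the consumer would give up 0.75 units of h for one more unit of f.

MRS = 0.75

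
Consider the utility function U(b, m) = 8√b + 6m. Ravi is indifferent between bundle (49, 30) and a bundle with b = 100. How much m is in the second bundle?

U(49, 30) = 236.
Set U(100, m) = 236 and solve.
With b = 100: √100 = 10, so 6m = 236 − 8·10 = 156 and m = 26.
Check: U(100, 26) = 236.

m = 26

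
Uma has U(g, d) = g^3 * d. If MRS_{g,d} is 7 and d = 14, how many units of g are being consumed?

g = 6

MU_g = 3·g^2·d and MU_d = g^3.
MRS = MU_g/MU_d = (3/1)·d/g.
Substitute d = 14: MRS = 42/g. Setting 42/g = 7 gives g = 42/7 = 6.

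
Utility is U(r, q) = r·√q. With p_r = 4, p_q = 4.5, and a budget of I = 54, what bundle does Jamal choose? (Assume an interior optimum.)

MU_r = √q and MU_q = 0.5·r·q^(-0.5).
MRS = MU_r/MU_q = (2)·q/r.
Tangency: set MRS = p_r/p_q = 4/4.5 = 8/9.
So (2)·q/r = 8/9, i.e. q = (4/9)·r.
Substitute into the budget 4·r + 4.5·q = 54: 6·r = 54, so r* = 9.
Then q* = (4/9)·9 = 4.

r* = 9, q* = 4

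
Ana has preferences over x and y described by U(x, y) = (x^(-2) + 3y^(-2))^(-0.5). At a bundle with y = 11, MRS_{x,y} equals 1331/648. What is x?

x = 6

For CES with ρ = -2, MRS = (1/3)·(y/x)^3.
Setting (1/3)·(11/x)^3 = 1331/648 gives (11/x)^3 = 1331/216, so 11/x = 11/6 and x = 6.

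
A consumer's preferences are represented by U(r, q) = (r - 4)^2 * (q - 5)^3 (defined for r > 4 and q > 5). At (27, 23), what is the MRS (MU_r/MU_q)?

MRS = 12/23

MU_r = 2·(r−4)·(q−5)^3, MU_q = 3·(r−4)^2·(q−5)^2.
MRS = (2/3)·(q−5)/(r−4).
At (27, 23): MRS = 12/23.
The indifference curve has slope −12/23 at this bundle.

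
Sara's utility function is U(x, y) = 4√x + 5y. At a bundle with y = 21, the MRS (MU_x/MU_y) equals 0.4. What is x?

MU_x = 4/(2√x), MU_y = 5.
MRS = 4/(2√x) ÷ 5.
MRS depends only on x: 0.4/√x = 0.4 ⇒ √x = 0.4/0.4 = 1 ⇒ x = 1.

x = 1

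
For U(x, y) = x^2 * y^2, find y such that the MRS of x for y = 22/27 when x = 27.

MU_x = 2·x·y^2 and MU_y = 2·x^2·y.
MRS = MU_x/MU_y = y/x.
Substitute x = 27: MRS = y/27. Setting y/27 = 22/27 gives y = (22/27)·27 = 22.

y = 22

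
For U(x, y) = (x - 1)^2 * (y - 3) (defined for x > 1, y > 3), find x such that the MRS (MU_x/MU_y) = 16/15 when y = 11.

MU_x = 2·(x−1)·(y−3), MU_y = (x−1)^2.
MRS = (2/1)·(y−3)/(x−1).
Substitute y = 11: MRS = 16/(x − 1). Setting this equal to 16/15 gives x − 1 = 16/(16/15) = 15, so x = 16.

x = 16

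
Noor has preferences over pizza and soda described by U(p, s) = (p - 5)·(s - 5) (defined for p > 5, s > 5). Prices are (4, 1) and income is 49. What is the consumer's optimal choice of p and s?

MU_p = (s−5), MU_s = (p−5).
MRS = (s−5)/(p−5).
Tangency: set MRS = p_p/p_s = 4/1 = 4.
So (s − 5)/(p − 5) = 4, i.e. (s − 5) = 4·(p − 5).
Rewrite the budget in excess-of-subsistence terms: 4·(p − 5) + 1·(s − 5) = 49 − 4·5 − 1·5 = 24.
Substituting, 8·(p − 5) = 24, so p − 5 = 3 and p* = 8.
Then s − 5 = 4·3 = 12, so s* = 17.

p* = 8, s* = 17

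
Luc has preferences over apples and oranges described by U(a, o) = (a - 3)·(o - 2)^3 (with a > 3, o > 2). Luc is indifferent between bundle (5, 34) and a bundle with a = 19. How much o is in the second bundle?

U(5, 34) = 65536.
Set U(19, o) = 65536 and solve.
With a = 19: (19 − 3) = 16, so (o − 2)^3 = 65536/16 = 4096.
Taking the cube root (with o > 2): o − 2 = 16, so o = 18.
Check: U(19, 18) = 65536.

o = 18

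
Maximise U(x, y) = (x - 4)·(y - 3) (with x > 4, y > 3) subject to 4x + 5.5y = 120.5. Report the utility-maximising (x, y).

x* = 15, y* = 11

MU_x = (y−3), MU_y = (x−4).
MRS = (y−3)/(x−4).
Tangency: set MRS = p_x/p_y = 4/5.5 = 8/11.
So (y − 3)/(x − 4) = 8/11, i.e. (y − 3) = (8/11)·(x − 4).
Rewrite the budget in excess-of-subsistence terms: 4·(x − 4) + 5.5·(y − 3) = 120.5 − 4·4 − 5.5·3 = 88.
Substituting, 8·(x − 4) = 88, so x − 4 = 11 and x* = 15.
Then y − 3 = (8/11)·11 = 8, so y* = 11.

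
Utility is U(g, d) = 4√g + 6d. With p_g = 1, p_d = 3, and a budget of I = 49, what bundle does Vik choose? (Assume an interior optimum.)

MU_g = 4/(2√g), MU_d = 6.
MRS = 4/(2√g) ÷ 6.
Tangency: set MRS = p_g/p_d = 1/3.
MRS depends only on g: (1/3)/√g = 1/3 ⇒ √g = (1/3)/(1/3) = 1 ⇒ g* = 1.
From the budget, 3·d = 49 − 1·1 = 48, so d* = 16.

g* = 1, d* = 16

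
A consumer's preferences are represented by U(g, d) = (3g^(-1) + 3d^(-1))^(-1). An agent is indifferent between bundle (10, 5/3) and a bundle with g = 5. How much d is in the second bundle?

d = 2

U depends on (g, d) only through S = 3g^(-1) + 3d^(-1), so equal utility means equal S. At (10, 5/3): S = 2.1.
With g = 5: 3·5^(-1) = 0.6, so 3d^(-1) = 2.1 − 0.6 = 1.5, i.e. d^(-1) = 0.5.
Hence d = 1/0.5 = 2.
Check: U(5, 2) = 0.4762.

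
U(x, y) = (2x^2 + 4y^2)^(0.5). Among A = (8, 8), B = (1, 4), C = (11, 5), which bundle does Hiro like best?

Bundle A

Evaluate utility at each bundle:
U(A) = 19.596.
U(B) = 8.124.
U(C) = 18.493.
Highest utility is A, so A ≻ C ≻ B.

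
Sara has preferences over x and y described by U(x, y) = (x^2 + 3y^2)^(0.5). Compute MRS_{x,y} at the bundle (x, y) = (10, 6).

For CES with ρ = 2, MRS = (1/3)·(y/x)^(-1).
At (10, 6): MRS = 5/9.
So at (10, 6) the consumer would give up 5/9 units of y for one more unit of x.

MRS = 5/9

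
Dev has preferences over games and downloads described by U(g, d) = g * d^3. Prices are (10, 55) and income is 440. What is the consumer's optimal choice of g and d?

g* = 11, d* = 6

MU_g = d^3 and MU_d = 3·g·d^2.
MRS = MU_g/MU_d = (1/3)·d/g.
Tangency: set MRS = p_g/p_d = 10/55 = 2/11.
So (1/3)·d/g = 2/11, i.e. d = (6/11)·g.
Substitute into the budget 10·g + 55·d = 440: 40·g = 440, so g* = 11.
Then d* = (6/11)·11 = 6.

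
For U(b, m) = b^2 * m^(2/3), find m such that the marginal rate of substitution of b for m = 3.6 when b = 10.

m = 12

MU_b = 2·b·m^(2/3) and MU_m = 2/3·b^2·m^(-1/3).
MRS = MU_b/MU_m = (3)·m/b.
Substitute b = 10: MRS = m/(10/3). Setting m/(10/3) = 3.6 gives m = 3.6·(10/3) = 12.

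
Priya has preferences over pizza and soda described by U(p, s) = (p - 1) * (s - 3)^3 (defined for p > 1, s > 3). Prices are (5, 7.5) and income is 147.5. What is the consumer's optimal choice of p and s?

MU_p = (s−3)^3, MU_s = 3·(p−1)·(s−3)^2.
MRS = (1/3)·(s−3)/(p−1).
Tangency: set MRS = p_p/p_s = 5/7.5 = 2/3.
So (1/3)·(s − 3)/(p − 1) = 2/3, i.e. (s − 3) = 2·(p − 1).
Rewrite the budget in excess-of-subsistence terms: 5·(p − 1) + 7.5·(s − 3) = 147.5 − 5·1 − 7.5·3 = 120.
Substituting, 20·(p − 1) = 120, so p − 1 = 6 and p* = 7.
Then s − 3 = 2·6 = 12, so s* = 15.

p* = 7, s* = 15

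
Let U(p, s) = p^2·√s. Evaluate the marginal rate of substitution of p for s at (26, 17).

MU_p = 2·p·√s and MU_s = 0.5·p^2·s^(-0.5).
MRS = MU_p/MU_s = (4)·s/p.
At (26, 17): MRS = 34/13.
The indifference curve has slope −34/13 at this bundle.

MRS = 34/13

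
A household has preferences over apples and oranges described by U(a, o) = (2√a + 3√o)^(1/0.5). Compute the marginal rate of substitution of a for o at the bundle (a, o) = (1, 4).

MRS = 4/3

For CES with ρ = 0.5, MRS = (2/3)·√(o/a).
At (1, 4): MRS = 4/3.
That is, one extra unit of a is worth 4/3 units of o at the margin.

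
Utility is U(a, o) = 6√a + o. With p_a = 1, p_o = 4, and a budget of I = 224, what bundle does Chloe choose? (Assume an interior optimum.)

MU_a = 6/(2√a), MU_o = 1.
MRS = 6/(2√a) ÷ 1.
Tangency: set MRS = p_a/p_o = 1/4 = 0.25.
MRS depends only on a: 3/√a = 0.25 ⇒ √a = 3/0.25 = 12 ⇒ a* = 144.
From the budget, 4·o = 224 − 1·144 = 80, so o* = 20.

a* = 144, o* = 20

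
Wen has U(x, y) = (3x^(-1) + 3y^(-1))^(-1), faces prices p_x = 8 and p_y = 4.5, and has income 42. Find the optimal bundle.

For CES with ρ = -1, MRS = (y/x)^2.
Tangency: set MRS = p_x/p_y = 8/4.5 = 16/9.
So (y/x)^2 = 16/9; taking the square root, y/x = 4/3, i.e. y = (4/3)·x.
Substitute into the budget 8·x + 4.5·y = 42: 14·x = 42, so x* = 3 and y* = (4/3)·3 = 4.

x* = 3, y* = 4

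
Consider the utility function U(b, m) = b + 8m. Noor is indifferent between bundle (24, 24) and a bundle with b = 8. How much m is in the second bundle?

m = 26

U(24, 24) = 216.
Set U(8, m) = 216 and solve.
8 + 8m = 216 ⇒ 8m = 208 ⇒ m = 26.
Check: U(8, 26) = 216.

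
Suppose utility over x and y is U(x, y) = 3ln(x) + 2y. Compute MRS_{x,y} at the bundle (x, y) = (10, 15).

MRS = 0.15

MU_x = 3/x, MU_y = 2.
MRS = 3/x ÷ 2.
At (10, 15): MRS = 0.15.
That is, one extra unit of x is worth 0.15 units of y at the margin.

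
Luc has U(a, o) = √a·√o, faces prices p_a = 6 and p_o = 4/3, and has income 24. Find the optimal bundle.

MU_a = 0.5·a^(-0.5)·√o and MU_o = 0.5·√a·o^(-0.5).
MRS = MU_a/MU_o = o/a.
Tangency: set MRS = p_a/p_o = 6/(4/3) = 4.5.
So o/a = 4.5, i.e. o = 4.5·a.
Substitute into the budget 6·a + (4/3)·o = 24: 12·a = 24, so a* = 2.
Then o* = 4.5·2 = 9.

a* = 2, o* = 9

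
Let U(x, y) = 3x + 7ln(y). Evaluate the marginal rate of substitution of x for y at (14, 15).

MRS = 45/7

MU_x = 3, MU_y = 7/y.
MRS = 3 ÷ (7/y).
At (14, 15): MRS = 45/7.
That is, one extra unit of x is worth 45/7 units of y at the margin.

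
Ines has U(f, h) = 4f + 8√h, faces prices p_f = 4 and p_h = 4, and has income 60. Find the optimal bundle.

MU_f = 4, MU_h = 8/(2√h).
MRS = 4 ÷ (8/(2√h)).
Tangency: set MRS = p_f/p_h = 4/4 = 1.
MRS depends only on h: √h = 1 ⇒ √h = 1 ⇒ h* = 1.
From the budget, 4·f = 60 − 4·1 = 56, so f* = 14.

f* = 14, h* = 1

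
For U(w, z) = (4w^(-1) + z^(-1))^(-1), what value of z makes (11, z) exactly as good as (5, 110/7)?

z = 2

U depends on (w, z) only through S = 4w^(-1) + z^(-1), so equal utility means equal S. At (5, 110/7): S = 19/22.
With w = 11: 4·11^(-1) = 4/11, so z^(-1) = 19/22 − 4/11 = 0.5.
Hence z = 1/0.5 = 2.
Check: U(11, 2) = 1.1579.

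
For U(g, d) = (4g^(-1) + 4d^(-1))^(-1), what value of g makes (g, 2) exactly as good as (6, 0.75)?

U depends on (g, d) only through S = 4g^(-1) + 4d^(-1), so equal utility means equal S. At (6, 0.75): S = 6.
With d = 2: 4·2^(-1) = 2, so 4g^(-1) = 6 − 2 = 4, i.e. g^(-1) = 1.
Hence g = 1/1 = 1.
Check: U(1, 2) = 0.1667.

g = 1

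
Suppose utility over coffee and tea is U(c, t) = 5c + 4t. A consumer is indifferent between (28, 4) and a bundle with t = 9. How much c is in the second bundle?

U(28, 4) = 156.
Set U(c, 9) = 156 and solve.
5c + 4·9 = 156 ⇒ 5c = 120 ⇒ c = 24.
Check: U(24, 9) = 156.

c = 24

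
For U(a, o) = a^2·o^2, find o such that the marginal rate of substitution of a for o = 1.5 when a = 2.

o = 3

MU_a = 2·a·o^2 and MU_o = 2·a^2·o.
MRS = MU_a/MU_o = o/a.
Substitute a = 2: MRS = o/2. Setting o/2 = 1.5 gives o = 1.5·2 = 3.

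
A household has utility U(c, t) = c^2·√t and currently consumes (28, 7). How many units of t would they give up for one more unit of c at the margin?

MU_c = 2·c·√t and MU_t = 0.5·c^2·t^(-0.5).
MRS = MU_c/MU_t = (4)·t/c.
At (28, 7): MRS = 1.
The indifference curve has slope −1 at this bundle.

MRS = 1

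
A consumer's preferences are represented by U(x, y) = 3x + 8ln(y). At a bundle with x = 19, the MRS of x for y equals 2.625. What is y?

MU_x = 3, MU_y = 8/y.
MRS = 3 ÷ (8/y).
MRS depends only on y: 0.375·y = 2.625 ⇒ y = 2.625/0.375 = 7.

y = 7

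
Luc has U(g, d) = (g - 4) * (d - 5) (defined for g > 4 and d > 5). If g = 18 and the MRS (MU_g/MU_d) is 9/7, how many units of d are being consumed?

d = 23

MU_g = (d−5), MU_d = (g−4).
MRS = (d−5)/(g−4).
Substitute g = 18: MRS = (d − 5)/14. Setting this equal to 9/7 gives d − 5 = (9/7)·14 = 18, so d = 23.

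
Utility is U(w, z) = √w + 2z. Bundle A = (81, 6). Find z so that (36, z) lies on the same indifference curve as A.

U(81, 6) = 21.
Set U(36, z) = 21 and solve.
With w = 36: √36 = 6, so 2z = 21 − 6 = 15 and z = 7.5.
Check: U(36, 7.5) = 21.

z = 7.5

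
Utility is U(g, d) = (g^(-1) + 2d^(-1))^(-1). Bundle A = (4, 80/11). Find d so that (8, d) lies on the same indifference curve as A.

U depends on (g, d) only through S = g^(-1) + 2d^(-1), so equal utility means equal S. At (4, 80/11): S = 21/40.
With g = 8: 8^(-1) = 0.125, so 2d^(-1) = 21/40 − 0.125 = 0.4, i.e. d^(-1) = 0.2.
Hence d = 1/0.2 = 5.
Check: U(8, 5) = 1.9048.

d = 5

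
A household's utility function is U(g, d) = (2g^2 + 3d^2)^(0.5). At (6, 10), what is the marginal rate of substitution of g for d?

MRS = 0.4

For CES with ρ = 2, MRS = (2/3)·(d/g)^(-1).
At (6, 10): MRS = 0.4.
That is, one extra unit of g is worth 0.4 units of d at the margin.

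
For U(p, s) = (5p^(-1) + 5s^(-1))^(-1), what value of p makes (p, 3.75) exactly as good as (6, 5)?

U depends on (p, s) only through S = 5p^(-1) + 5s^(-1), so equal utility means equal S. At (6, 5): S = 11/6.
With s = 3.75: 5·3.75^(-1) = 4/3, so 5p^(-1) = 11/6 − 4/3 = 0.5, i.e. p^(-1) = 0.1.
Hence p = 1/0.1 = 10.
Check: U(10, 3.75) = 0.5455.

p = 10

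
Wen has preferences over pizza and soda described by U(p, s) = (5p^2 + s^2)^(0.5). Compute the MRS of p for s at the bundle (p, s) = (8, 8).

MRS = 5

For CES with ρ = 2, MRS = (5/1)·(s/p)^(-1).
At (8, 8): MRS = 5.
The indifference curve has slope −5 at this bundle.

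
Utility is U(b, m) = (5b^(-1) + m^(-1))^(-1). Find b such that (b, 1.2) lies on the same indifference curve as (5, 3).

b = 10

U depends on (b, m) only through S = 5b^(-1) + m^(-1), so equal utility means equal S. At (5, 3): S = 4/3.
With m = 1.2: 1.2^(-1) = 5/6, so 5b^(-1) = 4/3 − 5/6 = 0.5, i.e. b^(-1) = 0.1.
Hence b = 1/0.1 = 10.
Check: U(10, 1.2) = 0.75.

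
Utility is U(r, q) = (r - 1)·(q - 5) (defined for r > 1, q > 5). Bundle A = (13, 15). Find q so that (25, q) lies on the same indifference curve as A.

U(13, 15) = 120.
Set U(25, q) = 120 and solve.
With r = 25: (25 − 1) = 24, so (q − 5) = 120/24 = 5.
So q = 5 + 5 = 10.
Check: U(25, 10) = 120.

q = 10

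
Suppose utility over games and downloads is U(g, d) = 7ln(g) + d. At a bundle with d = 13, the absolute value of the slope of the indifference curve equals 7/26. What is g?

MU_g = 7/g, MU_d = 1.
MRS = 7/g ÷ 1.
MRS depends only on g: 7/g = 7/26 ⇒ g = 7/(7/26) = 26.

g = 26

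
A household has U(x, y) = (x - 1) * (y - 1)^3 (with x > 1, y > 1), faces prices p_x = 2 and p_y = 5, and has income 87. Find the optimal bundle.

MU_x = (y−1)^3, MU_y = 3·(x−1)·(y−1)^2.
MRS = (1/3)·(y−1)/(x−1).
Tangency: set MRS = p_x/p_y = 2/5 = 0.4.
So (1/3)·(y − 1)/(x − 1) = 0.4, i.e. (y − 1) = 1.2·(x − 1).
Rewrite the budget in excess-of-subsistence terms: 2·(x − 1) + 5·(y − 1) = 87 − 2·1 − 5·1 = 80.
Substituting, 8·(x − 1) = 80, so x − 1 = 10 and x* = 11.
Then y − 1 = 1.2·10 = 12, so y* = 13.

x* = 11, y* = 13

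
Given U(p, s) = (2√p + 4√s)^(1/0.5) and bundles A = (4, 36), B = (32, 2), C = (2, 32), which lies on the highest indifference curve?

Bundle A

Evaluate utility at each bundle:
U(A) = 784.000.
U(B) = 288.000.
U(C) = 648.000.
Highest utility is A, so A ≻ C ≻ B.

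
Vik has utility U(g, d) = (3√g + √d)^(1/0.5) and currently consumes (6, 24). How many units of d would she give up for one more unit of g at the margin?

MRS = 6

For CES with ρ = 0.5, MRS = (3/1)·√(d/g).
At (6, 24): MRS = 6.
So at (6, 24) the consumer would give up 6 units of d for one more unit of g.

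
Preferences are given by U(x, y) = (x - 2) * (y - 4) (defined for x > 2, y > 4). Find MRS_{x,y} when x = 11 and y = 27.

MU_x = (y−4), MU_y = (x−2).
MRS = (y−4)/(x−2).
At (11, 27): MRS = 23/9.
The indifference curve has slope −23/9 at this bundle.

MRS = 23/9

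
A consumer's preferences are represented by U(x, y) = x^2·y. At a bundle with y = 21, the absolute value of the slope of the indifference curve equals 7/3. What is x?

x = 18

MU_x = 2·x·y and MU_y = x^2.
MRS = MU_x/MU_y = (2/1)·y/x.
Substitute y = 21: MRS = 42/x. Setting 42/x = 7/3 gives x = 42/(7/3) = 18.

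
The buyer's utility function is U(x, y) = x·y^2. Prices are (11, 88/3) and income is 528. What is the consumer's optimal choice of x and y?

x* = 16, y* = 12

MU_x = y^2 and MU_y = 2·x·y.
MRS = MU_x/MU_y = (1/2)·y/x.
Tangency: set MRS = p_x/p_y = 11/(88/3) = 0.375.
So (1/2)·y/x = 0.375, i.e. y = 0.75·x.
Substitute into the budget 11·x + (88/3)·y = 528: 33·x = 528, so x* = 16.
Then y* = 0.75·16 = 12.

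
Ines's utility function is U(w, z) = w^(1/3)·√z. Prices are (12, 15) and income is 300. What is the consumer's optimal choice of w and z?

w* = 10, z* = 12

MU_w = 1/3·w^(-2/3)·√z and MU_z = 0.5·w^(1/3)·z^(-0.5).
MRS = MU_w/MU_z = (2/3)·z/w.
Tangency: set MRS = p_w/p_z = 12/15 = 0.8.
So (2/3)·z/w = 0.8, i.e. z = 1.2·w.
Substitute into the budget 12·w + 15·z = 300: 30·w = 300, so w* = 10.
Then z* = 1.2·10 = 12.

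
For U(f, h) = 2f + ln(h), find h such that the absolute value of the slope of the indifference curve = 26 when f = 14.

MU_f = 2, MU_h = 1/h.
MRS = 2 ÷ (1/h).
MRS depends only on h: 2·h = 26 ⇒ h = 26/2 = 13.

h = 13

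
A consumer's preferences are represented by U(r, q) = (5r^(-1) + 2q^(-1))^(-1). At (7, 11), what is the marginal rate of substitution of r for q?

MRS = 605/98

For CES with ρ = -1, MRS = (5/2)·(q/r)^2.
At (7, 11): MRS = 605/98.
That is, one extra unit of r is worth 605/98 units of q at the margin.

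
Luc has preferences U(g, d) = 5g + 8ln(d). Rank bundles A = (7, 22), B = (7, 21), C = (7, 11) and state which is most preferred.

Evaluate utility at each bundle:
U(A) = 59.728.
U(B) = 59.356.
U(C) = 54.183.
Highest utility is A, so A ≻ B ≻ C.

Bundle A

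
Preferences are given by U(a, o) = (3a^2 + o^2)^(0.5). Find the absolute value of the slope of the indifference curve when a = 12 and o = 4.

MRS = 9

For CES with ρ = 2, MRS = (3/1)·(o/a)^(-1).
At (12, 4): MRS = 9.
That is, one extra unit of a is worth 9 units of o at the margin.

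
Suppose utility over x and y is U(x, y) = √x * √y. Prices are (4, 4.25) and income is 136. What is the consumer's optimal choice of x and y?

MU_x = 0.5·x^(-0.5)·√y and MU_y = 0.5·√x·y^(-0.5).
MRS = MU_x/MU_y = y/x.
Tangency: set MRS = p_x/p_y = 4/4.25 = 16/17.
So y/x = 16/17, i.e. y = (16/17)·x.
Substitute into the budget 4·x + 4.25·y = 136: 8·x = 136, so x* = 17.
Then y* = (16/17)·17 = 16.

x* = 17, y* = 16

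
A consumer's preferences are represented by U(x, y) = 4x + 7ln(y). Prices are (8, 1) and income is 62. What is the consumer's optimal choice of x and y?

x* = 6, y* = 14

MU_x = 4, MU_y = 7/y.
MRS = 4 ÷ (7/y).
Tangency: set MRS = p_x/p_y = 8/1 = 8.
MRS depends only on y: (4/7)·y = 8 ⇒ y* = 8/(4/7) = 14.
From the budget, 8·x = 62 − 1·14 = 48, so x* = 6.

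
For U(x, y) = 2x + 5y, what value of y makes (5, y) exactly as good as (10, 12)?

U(10, 12) = 80.
Set U(5, y) = 80 and solve.
2·5 + 5y = 80 ⇒ 5y = 70 ⇒ y = 14.
Check: U(5, 14) = 80.

y = 14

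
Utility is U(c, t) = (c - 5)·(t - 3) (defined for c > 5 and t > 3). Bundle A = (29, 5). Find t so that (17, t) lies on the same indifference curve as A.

t = 7

U(29, 5) = 48.
Set U(17, t) = 48 and solve.
With c = 17: (17 − 5) = 12, so (t − 3) = 48/12 = 4.
So t = 3 + 4 = 7.
Check: U(17, 7) = 48.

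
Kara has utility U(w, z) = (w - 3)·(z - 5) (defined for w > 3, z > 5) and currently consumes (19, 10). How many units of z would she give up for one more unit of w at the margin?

MRS = 5/16

MU_w = (z−5), MU_z = (w−3).
MRS = (z−5)/(w−3).
At (19, 10): MRS = 5/16.
That is, one extra unit of w is worth 5/16 units of z at the margin.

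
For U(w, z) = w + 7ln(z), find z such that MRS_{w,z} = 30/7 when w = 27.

z = 30

MU_w = 1, MU_z = 7/z.
MRS = 1 ÷ (7/z).
MRS depends only on z: (1/7)·z = 30/7 ⇒ z = (30/7)/(1/7) = 30.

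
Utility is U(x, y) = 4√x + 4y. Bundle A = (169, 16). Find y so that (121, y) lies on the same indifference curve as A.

U(169, 16) = 116.
Set U(121, y) = 116 and solve.
With x = 121: √121 = 11, so 4y = 116 − 4·11 = 72 and y = 18.
Check: U(121, 18) = 116.

y = 18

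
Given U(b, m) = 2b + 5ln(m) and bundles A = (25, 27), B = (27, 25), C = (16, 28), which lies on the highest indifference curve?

Evaluate utility at each bundle:
U(A) = 66.479.
U(B) = 70.094.
U(C) = 48.661.
Highest utility is B, so B ≻ A ≻ C.

Bundle B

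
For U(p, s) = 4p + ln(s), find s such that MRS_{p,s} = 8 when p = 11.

MU_p = 4, MU_s = 1/s.
MRS = 4 ÷ (1/s).
MRS depends only on s: 4·s = 8 ⇒ s = 8/4 = 2.

s = 2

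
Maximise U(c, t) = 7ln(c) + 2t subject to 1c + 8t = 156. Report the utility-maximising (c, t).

MU_c = 7/c, MU_t = 2.
MRS = 7/c ÷ 2.
Tangency: set MRS = p_c/p_t = 1/8 = 0.125.
MRS depends only on c: 3.5/c = 0.125 ⇒ c* = 3.5/0.125 = 28.
From the budget, 8·t = 156 − 1·28 = 128, so t* = 16.

c* = 28, t* = 16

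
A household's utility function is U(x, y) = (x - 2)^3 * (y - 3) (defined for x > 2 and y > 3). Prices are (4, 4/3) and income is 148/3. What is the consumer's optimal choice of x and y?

x* = 9, y* = 10

MU_x = 3·(x−2)^2·(y−3), MU_y = (x−2)^3.
MRS = (3/1)·(y−3)/(x−2).
Tangency: set MRS = p_x/p_y = 4/(4/3) = 3.
So (3/1)·(y − 3)/(x − 2) = 3, i.e. (y − 3) = (x − 2).
Rewrite the budget in excess-of-subsistence terms: 4·(x − 2) + (4/3)·(y − 3) = 148/3 − 4·2 − (4/3)·3 = 112/3.
Substituting, (16/3)·(x − 2) = 112/3, so x − 2 = 7 and x* = 9.
Then y − 3 = 7, so y* = 10.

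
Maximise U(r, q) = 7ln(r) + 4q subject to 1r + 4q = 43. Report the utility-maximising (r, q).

MU_r = 7/r, MU_q = 4.
MRS = 7/r ÷ 4.
Tangency: set MRS = p_r/p_q = 1/4 = 0.25.
MRS depends only on r: 1.75/r = 0.25 ⇒ r* = 1.75/0.25 = 7.
From the budget, 4·q = 43 − 1·7 = 36, so q* = 9.

r* = 7, q* = 9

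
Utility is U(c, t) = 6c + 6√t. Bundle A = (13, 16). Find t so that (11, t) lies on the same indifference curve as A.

t = 36

U(13, 16) = 102.
Set U(11, t) = 102 and solve.
With c = 11: 6√t = 102 − 6·11 = 36, so √t = 6 and t = 36.
Check: U(11, 36) = 102.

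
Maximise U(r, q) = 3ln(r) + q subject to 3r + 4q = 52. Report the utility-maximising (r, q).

MU_r = 3/r, MU_q = 1.
MRS = 3/r ÷ 1.
Tangency: set MRS = p_r/p_q = 3/4 = 0.75.
MRS depends only on r: 3/r = 0.75 ⇒ r* = 3/0.75 = 4.
From the budget, 4·q = 52 − 3·4 = 40, so q* = 10.

r* = 4, q* = 10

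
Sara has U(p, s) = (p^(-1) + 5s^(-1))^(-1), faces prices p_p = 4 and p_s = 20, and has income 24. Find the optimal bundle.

For CES with ρ = -1, MRS = (1/5)·(s/p)^2.
Tangency: set MRS = p_p/p_s = 4/20 = 0.2.
So (s/p)^2 = 1; taking the square root, s/p = 1, i.e. s = p.
Substitute into the budget 4·p + 20·s = 24: 24·p = 24, so p* = 1 and s* = 1.

p* = 1, s* = 1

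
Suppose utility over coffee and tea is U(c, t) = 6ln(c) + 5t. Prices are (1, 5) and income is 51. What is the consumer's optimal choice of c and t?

MU_c = 6/c, MU_t = 5.
MRS = 6/c ÷ 5.
Tangency: set MRS = p_c/p_t = 1/5 = 0.2.
MRS depends only on c: 1.2/c = 0.2 ⇒ c* = 1.2/0.2 = 6.
From the budget, 5·t = 51 − 1·6 = 45, so t* = 9.

c* = 6, t* = 9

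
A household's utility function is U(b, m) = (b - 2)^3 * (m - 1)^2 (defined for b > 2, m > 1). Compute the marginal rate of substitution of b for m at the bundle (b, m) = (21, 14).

MU_b = 3·(b−2)^2·(m−1)^2, MU_m = 2·(b−2)^3·(m−1).
MRS = (3/2)·(m−1)/(b−2).
At (21, 14): MRS = 39/38.
So at (21, 14) the consumer would give up 39/38 units of m for one more unit of b.

MRS = 39/38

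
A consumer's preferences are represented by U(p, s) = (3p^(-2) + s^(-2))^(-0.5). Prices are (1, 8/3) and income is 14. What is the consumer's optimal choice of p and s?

p* = 6, s* = 3

For CES with ρ = -2, MRS = (3/1)·(s/p)^3.
Tangency: set MRS = p_p/p_s = 1/(8/3) = 0.375.
So (s/p)^3 = 0.125; taking the cube root, s/p = 0.5, i.e. s = 0.5·p.
Substitute into the budget 1·p + (8/3)·s = 14: (7/3)·p = 14, so p* = 6 and s* = 0.5·6 = 3.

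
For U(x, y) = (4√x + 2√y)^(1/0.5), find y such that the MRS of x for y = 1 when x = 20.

For CES with ρ = 0.5, MRS = (4/2)·√(y/x).
Setting (4/2)·√(y/20) = 1 gives √(y/20) = 0.5, so y/20 = 0.25 and y = 5.

y = 5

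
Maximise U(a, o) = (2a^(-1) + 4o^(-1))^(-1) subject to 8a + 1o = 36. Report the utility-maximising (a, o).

For CES with ρ = -1, MRS = (2/4)·(o/a)^2.
Tangency: set MRS = p_a/p_o = 8/1 = 8.
So (o/a)^2 = 16; taking the square root, o/a = 4, i.e. o = 4·a.
Substitute into the budget 8·a + 1·o = 36: 12·a = 36, so a* = 3 and o* = 4·3 = 12.

a* = 3, o* = 12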